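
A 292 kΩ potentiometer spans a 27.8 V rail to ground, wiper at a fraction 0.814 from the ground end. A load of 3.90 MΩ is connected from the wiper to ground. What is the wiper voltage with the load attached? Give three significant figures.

The wiper splits the pot into (1−α)R = 54.31 kΩ above and αR = 237.7 kΩ below.
Lower section ‖ load = 224.0 kΩ.
V_wiper = 27.8 × 224.0/(54.31 + 224.0) = 22.4 V.

V ≈ 22.4 V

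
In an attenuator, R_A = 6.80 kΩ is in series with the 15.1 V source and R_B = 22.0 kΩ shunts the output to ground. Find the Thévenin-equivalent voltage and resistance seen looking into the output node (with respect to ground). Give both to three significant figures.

V_th = 11.5 V, R_th = 5.19 kΩ

V_th is the open-circuit tap voltage: 15.1 × 22.0/(6.80 + 22.0) = 11.5 V.
With the supply zeroed, R_A and R_B appear in parallel from the tap: R_th = R_A‖R_B = (6.80 × 22.0)/28.80 = 5.19 kΩ.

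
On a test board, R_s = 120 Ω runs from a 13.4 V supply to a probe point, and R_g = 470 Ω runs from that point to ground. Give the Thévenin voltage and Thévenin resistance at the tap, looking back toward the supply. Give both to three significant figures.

V_th = 10.7 V, R_th = 95.6 Ω

V_th is the open-circuit tap voltage: 13.4 × 470/(120 + 470) = 10.7 V.
With the supply zeroed, R_s and R_g appear in parallel from the tap: R_th = R_s‖R_g = (120 × 470)/590.0 = 95.6 Ω.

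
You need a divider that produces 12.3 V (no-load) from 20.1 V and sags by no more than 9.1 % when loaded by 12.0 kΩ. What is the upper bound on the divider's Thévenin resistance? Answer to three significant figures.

R_th ≤ 1.20 kΩ

Loading drop = R_th/(R_th + R_L) ≤ 0.0910, so R_th ≤ R_L · ε/(1−ε) = 12.0 kΩ × 0.0910/0.9090 = 1.20 kΩ.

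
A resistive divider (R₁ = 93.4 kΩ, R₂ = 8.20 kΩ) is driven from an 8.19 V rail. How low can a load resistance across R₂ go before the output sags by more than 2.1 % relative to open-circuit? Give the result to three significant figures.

R_L(min) ≈ 351 kΩ

Output resistance R_th = R₁‖R₂ = (93.4 × 8.20)/101.6 = 7.538 kΩ.
The fractional drop is R_th/(R_th + R_L); requiring this ≤ 0.0210 gives R_L ≥ R_th(1/0.0210 − 1) = 7.538 × 46.62 = 351 kΩ.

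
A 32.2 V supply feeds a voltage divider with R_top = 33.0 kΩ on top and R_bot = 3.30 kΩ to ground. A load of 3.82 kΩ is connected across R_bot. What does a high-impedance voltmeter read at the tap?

V_out ≈ 1.64 V

The load sits in parallel with R_bot: R_bot‖R_L = (3.30 × 3.82) / (3.30 + 3.82) = 1.771 kΩ.
V_out = 32.2 × 1.771 / (33.0 + 1.771) = 32.2 × 1.771/34.77 = 1.64 V.
(Unloaded it would have been 2.93 V.)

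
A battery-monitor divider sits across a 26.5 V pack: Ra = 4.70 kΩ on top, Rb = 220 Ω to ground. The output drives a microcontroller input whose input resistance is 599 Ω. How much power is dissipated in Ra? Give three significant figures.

P ≈ 140 mW

Total resistance from the source is Ra + (Rb‖R_L) = 4861 Ω, so I = 26.5/4861 Ω = 5.452 mA.
P = I²·Ra = (5.452 mA)² × 4.70 kΩ = 140 mW.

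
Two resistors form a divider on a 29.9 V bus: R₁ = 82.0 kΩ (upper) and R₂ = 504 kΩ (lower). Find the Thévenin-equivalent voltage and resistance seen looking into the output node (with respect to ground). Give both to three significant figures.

V_th = 25.7 V, R_th = 70.5 kΩ

V_th is the open-circuit tap voltage: 29.9 × 504/(82.0 + 504) = 25.7 V.
With the supply zeroed, R₁ and R₂ appear in parallel from the tap: R_th = R₁‖R₂ = (82.0 × 504)/586.0 = 70.5 kΩ.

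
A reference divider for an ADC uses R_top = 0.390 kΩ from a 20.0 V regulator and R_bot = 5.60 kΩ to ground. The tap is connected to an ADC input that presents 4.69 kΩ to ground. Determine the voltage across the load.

The load sits in parallel with R_bot: R_bot‖R_L = (5600 × 4690) / (5600 + 4690) = 2552 Ω.
V_out = 20.0 × 2552 / (390 + 2552) = 20.0 × 2552/2942 = 17.3 V.

V_out ≈ 17.3 V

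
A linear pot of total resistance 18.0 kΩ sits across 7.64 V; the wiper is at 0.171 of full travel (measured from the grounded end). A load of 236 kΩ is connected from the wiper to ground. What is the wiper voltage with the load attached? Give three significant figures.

The wiper splits the pot into (1−α)R = 14.92 kΩ above and αR = 3.078 kΩ below.
Lower section ‖ load = 3.038 kΩ.
V_wiper = 7.64 × 3.038/(14.92 + 3.038) = 1.29 V.

V ≈ 1.29 V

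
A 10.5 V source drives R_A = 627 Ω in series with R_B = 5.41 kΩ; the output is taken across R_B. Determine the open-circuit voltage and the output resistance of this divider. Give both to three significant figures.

V_th is the open-circuit tap voltage: 10.5 × 5410/(627 + 5410) = 9.41 V.
With the supply zeroed, R_A and R_B appear in parallel from the tap: R_th = R_A‖R_B = (627 × 5410)/6037 = 562 Ω.

V_th = 9.41 V, R_th = 562 Ω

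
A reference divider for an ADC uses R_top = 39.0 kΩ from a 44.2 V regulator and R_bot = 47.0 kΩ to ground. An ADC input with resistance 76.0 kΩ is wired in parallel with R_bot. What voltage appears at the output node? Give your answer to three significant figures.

The load sits in parallel with R_bot: R_bot‖R_L = (47.0 × 76.0) / (47.0 + 76.0) = 29.04 kΩ.
V_out = 44.2 × 29.04 / (39.0 + 29.04) = 44.2 × 29.04/68.04 = 18.9 V.

V_out ≈ 18.9 V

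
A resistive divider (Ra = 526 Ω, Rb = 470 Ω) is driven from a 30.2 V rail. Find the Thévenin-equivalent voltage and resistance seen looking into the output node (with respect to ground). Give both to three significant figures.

V_th is the open-circuit tap voltage: 30.2 × 470/(526 + 470) = 14.3 V.
With the supply zeroed, Ra and Rb appear in parallel from the tap: R_th = Ra‖Rb = (526 × 470)/996.0 = 248 Ω.

V_th = 14.3 V, R_th = 248 Ω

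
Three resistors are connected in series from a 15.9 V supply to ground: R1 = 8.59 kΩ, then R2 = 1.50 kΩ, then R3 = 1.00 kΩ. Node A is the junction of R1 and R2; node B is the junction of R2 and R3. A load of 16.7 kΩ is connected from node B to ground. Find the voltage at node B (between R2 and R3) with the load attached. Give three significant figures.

At node B, R3 is in parallel with the load: R3‖R_L = 0.9435 kΩ.
Below node A the resistance is R2 + (R3‖R_L) = 2.444 kΩ, so V_A = 15.9 × 2.444/11.03 = 3.521 V.
Then V_B = V_A × (R3‖R_L)/(R2 + R3‖R_L) = 3.521 × 0.9435/2.444 = 1.36 V.

V ≈ 1.36 V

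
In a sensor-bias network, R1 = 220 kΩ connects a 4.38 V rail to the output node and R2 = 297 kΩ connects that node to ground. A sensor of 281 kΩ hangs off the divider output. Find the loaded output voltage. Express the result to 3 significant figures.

The load sits in parallel with R2: R2‖R_L = (297 × 281) / (297 + 281) = 144.4 kΩ.
V_out = 4.38 × 144.4 / (220 + 144.4) = 4.38 × 144.4/364.4 = 1.74 V.

V_out ≈ 1.74 V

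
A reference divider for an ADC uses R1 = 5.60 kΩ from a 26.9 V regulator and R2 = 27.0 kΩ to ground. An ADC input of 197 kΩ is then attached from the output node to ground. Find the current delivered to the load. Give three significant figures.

R2‖R_L = 23.75 kΩ; V_out = 26.9 × 23.75/29.35 = 21.77 V.
I_L = V_out / R_L = 21.77 / 197 kΩ = 0.110 mA.

I_L ≈ 0.110 mA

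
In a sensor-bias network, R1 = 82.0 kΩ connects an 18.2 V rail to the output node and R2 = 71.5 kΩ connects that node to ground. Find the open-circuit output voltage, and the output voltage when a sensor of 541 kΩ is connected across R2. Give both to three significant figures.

Open-circuit: V = 18.2 × 71.5/(82.0 + 71.5) = 8.48 V.
With the load, R2 becomes R2‖R_L = 63.15 kΩ, so V = 18.2 × 63.15/145.2 = 7.92 V.

Unloaded: 8.48 V; loaded: 7.92 V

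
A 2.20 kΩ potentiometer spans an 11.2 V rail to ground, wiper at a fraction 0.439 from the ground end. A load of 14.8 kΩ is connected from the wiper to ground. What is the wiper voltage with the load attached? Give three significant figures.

The wiper splits the pot into (1−α)R = 1234 Ω above and αR = 965.8 Ω below.
Lower section ‖ load = 906.6 Ω.
V_wiper = 11.2 × 906.6/(1234 + 906.6) = 4.74 V.

V ≈ 4.74 V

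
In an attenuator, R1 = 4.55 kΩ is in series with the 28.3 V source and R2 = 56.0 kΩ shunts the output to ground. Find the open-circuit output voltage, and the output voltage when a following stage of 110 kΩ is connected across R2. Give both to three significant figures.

Open-circuit: V = 28.3 × 56.0/(4.55 + 56.0) = 26.2 V.
With the load, R2 becomes R2‖R_L = 37.11 kΩ, so V = 28.3 × 37.11/41.66 = 25.2 V.

Unloaded: 26.2 V; loaded: 25.2 V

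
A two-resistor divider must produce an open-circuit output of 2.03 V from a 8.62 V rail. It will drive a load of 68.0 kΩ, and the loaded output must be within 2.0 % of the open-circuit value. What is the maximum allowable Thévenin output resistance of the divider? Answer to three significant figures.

R_th ≤ 1.39 kΩ

Loading drop = R_th/(R_th + R_L) ≤ 0.0200, so R_th ≤ R_L · ε/(1−ε) = 68.0 kΩ × 0.0200/0.9800 = 1.39 kΩ.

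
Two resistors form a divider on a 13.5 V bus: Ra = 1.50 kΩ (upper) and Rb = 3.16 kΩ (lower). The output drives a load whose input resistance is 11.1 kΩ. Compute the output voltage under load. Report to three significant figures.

V_out ≈ 8.39 V

The load sits in parallel with Rb: Rb‖R_L = (3.16 × 11.1) / (3.16 + 11.1) = 2.460 kΩ.
V_out = 13.5 × 2.460 / (1.50 + 2.460) = 13.5 × 2.460/3.960 = 8.39 V.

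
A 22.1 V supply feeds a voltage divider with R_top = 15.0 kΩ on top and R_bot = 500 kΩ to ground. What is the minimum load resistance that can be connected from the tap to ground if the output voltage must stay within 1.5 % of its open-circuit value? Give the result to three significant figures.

R_L(min) ≈ 956 kΩ

Output resistance R_th = R_top‖R_bot = (15.0 × 500)/515.0 = 14.56 kΩ.
The fractional drop is R_th/(R_th + R_L); requiring this ≤ 0.0150 gives R_L ≥ R_th(1/0.0150 − 1) = 14.56 × 65.67 = 956 kΩ.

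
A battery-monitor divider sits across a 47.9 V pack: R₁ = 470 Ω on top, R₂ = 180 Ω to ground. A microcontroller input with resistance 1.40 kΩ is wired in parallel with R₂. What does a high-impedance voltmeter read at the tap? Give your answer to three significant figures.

The load sits in parallel with R₂: R₂‖R_L = (180 × 1400) / (180 + 1400) = 159.5 Ω.
V_out = 47.9 × 159.5 / (470 + 159.5) = 47.9 × 159.5/629.5 = 12.1 V.

V_out ≈ 12.1 V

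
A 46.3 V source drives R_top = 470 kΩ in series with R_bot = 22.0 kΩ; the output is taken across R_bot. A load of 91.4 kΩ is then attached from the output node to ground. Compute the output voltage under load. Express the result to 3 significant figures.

V_out ≈ 1.68 V

The load sits in parallel with R_bot: R_bot‖R_L = (22.0 × 91.4) / (22.0 + 91.4) = 17.73 kΩ.
V_out = 46.3 × 17.73 / (470 + 17.73) = 46.3 × 17.73/487.7 = 1.68 V.
(Unloaded it would have been 2.07 V.)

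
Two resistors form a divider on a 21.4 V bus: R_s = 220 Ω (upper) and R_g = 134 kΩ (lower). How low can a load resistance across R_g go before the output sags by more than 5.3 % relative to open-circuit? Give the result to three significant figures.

Output resistance R_th = R_s‖R_g = (220 × 134000)/134200 = 219.6 Ω.
The fractional drop is R_th/(R_th + R_L); requiring this ≤ 0.0530 gives R_L ≥ R_th(1/0.0530 − 1) = 219.6 × 17.87 = 3.92 kΩ.

R_L(min) ≈ 3.92 kΩ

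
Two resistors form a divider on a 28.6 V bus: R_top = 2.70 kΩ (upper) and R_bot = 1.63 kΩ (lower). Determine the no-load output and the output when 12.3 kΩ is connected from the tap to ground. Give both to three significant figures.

Open-circuit: V = 28.6 × 1.63/(2.70 + 1.63) = 10.8 V.
With the load, R_bot becomes R_bot‖R_L = 1.439 kΩ, so V = 28.6 × 1.439/4.139 = 9.94 V.

Unloaded: 10.8 V; loaded: 9.94 V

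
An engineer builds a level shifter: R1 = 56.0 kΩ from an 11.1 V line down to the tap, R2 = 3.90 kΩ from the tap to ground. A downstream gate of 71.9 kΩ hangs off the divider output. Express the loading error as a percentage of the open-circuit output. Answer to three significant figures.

4.83 %

The divider's output (Thévenin) resistance is R1‖R2 = 3.646 kΩ.
Fractional drop under load = R_th/(R_th + R_L) = 3.646 / (3.646 + 71.9) = 0.04826.
So the output falls by 4.83 %.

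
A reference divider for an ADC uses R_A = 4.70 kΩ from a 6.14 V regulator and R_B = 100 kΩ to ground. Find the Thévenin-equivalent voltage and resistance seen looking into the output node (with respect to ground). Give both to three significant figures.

V_th is the open-circuit tap voltage: 6.14 × 100/(4.70 + 100) = 5.86 V.
With the supply zeroed, R_A and R_B appear in parallel from the tap: R_th = R_A‖R_B = (4.70 × 100)/104.7 = 4.49 kΩ.

V_th = 5.86 V, R_th = 4.49 kΩ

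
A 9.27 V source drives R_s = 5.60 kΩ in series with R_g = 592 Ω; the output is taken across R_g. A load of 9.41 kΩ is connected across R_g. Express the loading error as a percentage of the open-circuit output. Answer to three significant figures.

5.38 %

The divider's output (Thévenin) resistance is R_s‖R_g = 535.4 Ω.
Fractional drop under load = R_th/(R_th + R_L) = 535.4 / (535.4 + 9410) = 0.05383.
So the output falls by 5.38 %.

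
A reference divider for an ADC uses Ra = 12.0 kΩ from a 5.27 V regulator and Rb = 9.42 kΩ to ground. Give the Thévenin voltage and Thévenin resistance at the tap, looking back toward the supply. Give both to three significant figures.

V_th = 2.32 V, R_th = 5.28 kΩ

V_th is the open-circuit tap voltage: 5.27 × 9.42/(12.0 + 9.42) = 2.32 V.
With the supply zeroed, Ra and Rb appear in parallel from the tap: R_th = Ra‖Rb = (12.0 × 9.42)/21.42 = 5.28 kΩ.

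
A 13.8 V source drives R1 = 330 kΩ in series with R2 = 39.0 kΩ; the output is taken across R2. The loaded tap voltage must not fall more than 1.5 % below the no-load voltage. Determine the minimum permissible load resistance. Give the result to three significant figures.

R_L(min) ≈ 2.29 MΩ

Output resistance R_th = R1‖R2 = (330 × 39.0)/369.0 = 34.88 kΩ.
The fractional drop is R_th/(R_th + R_L); requiring this ≤ 0.0150 gives R_L ≥ R_th(1/0.0150 − 1) = 34.88 × 65.67 = 2.29 MΩ.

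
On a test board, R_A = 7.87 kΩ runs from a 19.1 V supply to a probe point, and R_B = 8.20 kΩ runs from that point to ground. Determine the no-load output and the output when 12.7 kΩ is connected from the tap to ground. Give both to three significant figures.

Unloaded: 9.75 V; loaded: 7.40 V

Open-circuit: V = 19.1 × 8.20/(7.87 + 8.20) = 9.75 V.
With the load, R_B becomes R_B‖R_L = 4.983 kΩ, so V = 19.1 × 4.983/12.85 = 7.40 V.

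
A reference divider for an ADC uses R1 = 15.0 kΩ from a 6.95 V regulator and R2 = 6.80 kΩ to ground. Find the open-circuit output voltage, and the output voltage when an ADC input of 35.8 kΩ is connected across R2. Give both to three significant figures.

Open-circuit: V = 6.95 × 6.80/(15.0 + 6.80) = 2.17 V.
With the load, R2 becomes R2‖R_L = 5.715 kΩ, so V = 6.95 × 5.715/20.71 = 1.92 V.

Unloaded: 2.17 V; loaded: 1.92 V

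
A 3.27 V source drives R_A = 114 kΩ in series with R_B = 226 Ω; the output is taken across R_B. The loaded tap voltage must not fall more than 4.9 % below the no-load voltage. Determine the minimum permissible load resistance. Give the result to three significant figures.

R_L(min) ≈ 4.38 kΩ

Output resistance R_th = R_A‖R_B = (114000 × 226)/114200 = 225.6 Ω.
The fractional drop is R_th/(R_th + R_L); requiring this ≤ 0.0490 gives R_L ≥ R_th(1/0.0490 − 1) = 225.6 × 19.41 = 4.38 kΩ.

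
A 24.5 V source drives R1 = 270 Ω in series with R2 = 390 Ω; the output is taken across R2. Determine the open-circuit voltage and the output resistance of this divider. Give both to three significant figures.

V_th is the open-circuit tap voltage: 24.5 × 390/(270 + 390) = 14.5 V.
With the supply zeroed, R1 and R2 appear in parallel from the tap: R_th = R1‖R2 = (270 × 390)/660.0 = 160 Ω.

V_th = 14.5 V, R_th = 160 Ω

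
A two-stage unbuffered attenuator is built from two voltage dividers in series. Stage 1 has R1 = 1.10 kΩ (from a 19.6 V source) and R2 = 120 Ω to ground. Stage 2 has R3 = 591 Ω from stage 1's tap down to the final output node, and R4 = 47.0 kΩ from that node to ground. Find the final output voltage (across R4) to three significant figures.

Stage 2 presents R3+R4 = 47590 Ω as a load on stage 1's tap.
Stage 1's lower leg becomes R2‖(R3+R4) = 119.7 Ω, so V_mid = 19.6 × 119.7/1220 = 1.923 V.
Stage 2 is itself unloaded: V_out = V_mid × R4/(R3+R4) = 1.923 × 47000/47590 = 1.90 V.

V_out ≈ 1.90 V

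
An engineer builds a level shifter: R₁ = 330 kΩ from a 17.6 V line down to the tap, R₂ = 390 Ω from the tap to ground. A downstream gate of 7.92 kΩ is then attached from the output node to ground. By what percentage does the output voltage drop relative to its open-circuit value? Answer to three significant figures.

4.69 %

The divider's output (Thévenin) resistance is R₁‖R₂ = 389.5 Ω.
Fractional drop under load = R_th/(R_th + R_L) = 389.5 / (389.5 + 7920) = 0.04688.
So the output falls by 4.69 %.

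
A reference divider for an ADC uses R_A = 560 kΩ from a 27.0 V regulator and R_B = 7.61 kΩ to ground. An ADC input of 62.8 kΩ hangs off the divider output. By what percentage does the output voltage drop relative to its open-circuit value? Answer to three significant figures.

10.7 %

The divider's output (Thévenin) resistance is R_A‖R_B = 7.508 kΩ.
Fractional drop under load = R_th/(R_th + R_L) = 7.508 / (7.508 + 62.8) = 0.1068.
So the output falls by 10.7 %.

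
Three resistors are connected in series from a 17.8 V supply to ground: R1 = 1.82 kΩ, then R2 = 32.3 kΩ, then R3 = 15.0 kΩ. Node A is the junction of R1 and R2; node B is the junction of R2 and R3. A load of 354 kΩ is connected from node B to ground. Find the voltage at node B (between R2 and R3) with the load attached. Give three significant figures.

At node B, R3 is in parallel with the load: R3‖R_L = 14.39 kΩ.
Below node A the resistance is R2 + (R3‖R_L) = 46.69 kΩ, so V_A = 17.8 × 46.69/48.51 = 17.13 V.
Then V_B = V_A × (R3‖R_L)/(R2 + R3‖R_L) = 17.13 × 14.39/46.69 = 5.28 V.

V ≈ 5.28 V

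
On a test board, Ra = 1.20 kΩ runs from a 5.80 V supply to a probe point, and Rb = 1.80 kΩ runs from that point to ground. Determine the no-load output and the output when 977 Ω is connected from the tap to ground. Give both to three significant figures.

Unloaded: 3.48 V; loaded: 2.00 V

Open-circuit: V = 5.80 × 1800/(1200 + 1800) = 3.48 V.
With the load, Rb becomes Rb‖R_L = 633.3 Ω, so V = 5.80 × 633.3/1833 = 2.00 V.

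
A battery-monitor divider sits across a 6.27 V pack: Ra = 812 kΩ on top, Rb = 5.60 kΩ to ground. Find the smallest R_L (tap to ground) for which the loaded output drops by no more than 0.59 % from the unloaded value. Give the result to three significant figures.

Output resistance R_th = Ra‖Rb = (812 × 5.60)/817.6 = 5.562 kΩ.
The fractional drop is R_th/(R_th + R_L); requiring this ≤ 0.00590 gives R_L ≥ R_th(1/0.00590 − 1) = 5.562 × 168.5 = 937 kΩ.

R_L(min) ≈ 937 kΩ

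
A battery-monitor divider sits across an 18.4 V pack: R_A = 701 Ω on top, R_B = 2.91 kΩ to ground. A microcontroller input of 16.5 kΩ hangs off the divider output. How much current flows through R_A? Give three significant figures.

R_B‖R_L = 2474 Ω, so the source sees R_A + R_B‖R_L = 3175 Ω.
I = 18.4 V / 3175 Ω = 5.80 mA.

I ≈ 5.80 mA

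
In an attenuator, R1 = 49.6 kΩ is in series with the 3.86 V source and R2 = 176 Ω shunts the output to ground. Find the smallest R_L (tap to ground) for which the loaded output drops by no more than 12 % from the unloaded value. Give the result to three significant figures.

Output resistance R_th = R1‖R2 = (49600 × 176)/49780 = 175.4 Ω.
The fractional drop is R_th/(R_th + R_L); requiring this ≤ 0.120 gives R_L ≥ R_th(1/0.120 − 1) = 175.4 × 7.333 = 1.29 kΩ.

R_L(min) ≈ 1.29 kΩ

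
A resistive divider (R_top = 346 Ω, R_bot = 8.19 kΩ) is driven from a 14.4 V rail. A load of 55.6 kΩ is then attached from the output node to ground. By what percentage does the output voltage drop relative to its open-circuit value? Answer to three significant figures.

0.594 %

The divider's output (Thévenin) resistance is R_top‖R_bot = 332.0 Ω.
Fractional drop under load = R_th/(R_th + R_L) = 332.0 / (332.0 + 55600) = 0.005935.
So the output falls by 0.594 %.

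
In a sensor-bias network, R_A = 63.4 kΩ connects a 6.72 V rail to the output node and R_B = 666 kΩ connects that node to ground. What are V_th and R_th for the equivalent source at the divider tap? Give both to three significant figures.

V_th = 6.14 V, R_th = 57.9 kΩ

V_th is the open-circuit tap voltage: 6.72 × 666/(63.4 + 666) = 6.14 V.
With the supply zeroed, R_A and R_B appear in parallel from the tap: R_th = R_A‖R_B = (63.4 × 666)/729.4 = 57.9 kΩ.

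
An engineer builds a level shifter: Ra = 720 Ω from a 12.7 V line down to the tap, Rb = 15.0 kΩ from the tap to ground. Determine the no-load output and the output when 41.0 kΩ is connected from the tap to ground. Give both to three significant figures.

Open-circuit: V = 12.7 × 15000/(720 + 15000) = 12.1 V.
With the load, Rb becomes Rb‖R_L = 10980 Ω, so V = 12.7 × 10980/11700 = 11.9 V.

Unloaded: 12.1 V; loaded: 11.9 V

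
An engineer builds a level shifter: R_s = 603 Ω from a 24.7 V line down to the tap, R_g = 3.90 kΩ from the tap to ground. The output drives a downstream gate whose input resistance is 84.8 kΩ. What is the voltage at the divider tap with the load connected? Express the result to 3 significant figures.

The load sits in parallel with R_g: R_g‖R_L = (3900 × 84800) / (3900 + 84800) = 3729 Ω.
V_out = 24.7 × 3729 / (603 + 3729) = 24.7 × 3729/4332 = 21.3 V.
(Unloaded it would have been 21.4 V.)

V_out ≈ 21.3 V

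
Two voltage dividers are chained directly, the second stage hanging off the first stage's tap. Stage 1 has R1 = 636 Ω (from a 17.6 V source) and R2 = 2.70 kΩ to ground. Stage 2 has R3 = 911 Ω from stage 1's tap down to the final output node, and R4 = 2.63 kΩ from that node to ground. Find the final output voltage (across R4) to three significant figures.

V_out ≈ 9.24 V

Stage 2 presents R3+R4 = 3541 Ω as a load on stage 1's tap.
Stage 1's lower leg becomes R2‖(R3+R4) = 1532 Ω, so V_mid = 17.6 × 1532/2168 = 12.44 V.
Stage 2 is itself unloaded: V_out = V_mid × R4/(R3+R4) = 12.44 × 2630/3541 = 9.24 V.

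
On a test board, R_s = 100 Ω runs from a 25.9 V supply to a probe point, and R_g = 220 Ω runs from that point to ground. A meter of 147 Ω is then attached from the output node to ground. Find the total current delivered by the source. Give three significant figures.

R_g‖R_L = 88.12 Ω, so the source sees R_s + R_g‖R_L = 188.1 Ω.
I = 25.9 V / 188.1 Ω = 138 mA.

I ≈ 138 mA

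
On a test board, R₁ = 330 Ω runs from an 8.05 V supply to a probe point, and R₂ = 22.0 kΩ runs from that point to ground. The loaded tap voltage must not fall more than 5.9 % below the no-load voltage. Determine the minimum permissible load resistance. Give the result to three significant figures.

R_L(min) ≈ 5.19 kΩ

Output resistance R_th = R₁‖R₂ = (330 × 22000)/22330 = 325.1 Ω.
The fractional drop is R_th/(R_th + R_L); requiring this ≤ 0.0590 gives R_L ≥ R_th(1/0.0590 − 1) = 325.1 × 15.95 = 5.19 kΩ.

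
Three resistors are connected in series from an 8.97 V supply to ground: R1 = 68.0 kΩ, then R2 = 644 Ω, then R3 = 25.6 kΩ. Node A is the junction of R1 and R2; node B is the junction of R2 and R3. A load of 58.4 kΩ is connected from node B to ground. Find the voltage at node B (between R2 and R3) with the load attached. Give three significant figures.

V ≈ 1.85 V

At node B, R3 is in parallel with the load: R3‖R_L = 17800 Ω.
Below node A the resistance is R2 + (R3‖R_L) = 18440 Ω, so V_A = 8.97 × 18440/86440 = 1.914 V.
Then V_B = V_A × (R3‖R_L)/(R2 + R3‖R_L) = 1.914 × 17800/18440 = 1.85 V.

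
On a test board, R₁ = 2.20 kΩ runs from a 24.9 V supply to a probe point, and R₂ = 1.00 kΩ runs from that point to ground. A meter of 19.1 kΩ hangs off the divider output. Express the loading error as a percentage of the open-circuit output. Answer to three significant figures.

The divider's output (Thévenin) resistance is R₁‖R₂ = 0.6875 kΩ.
Fractional drop under load = R_th/(R_th + R_L) = 0.6875 / (0.6875 + 19.1) = 0.03474.
So the output falls by 3.47 %.

3.47 %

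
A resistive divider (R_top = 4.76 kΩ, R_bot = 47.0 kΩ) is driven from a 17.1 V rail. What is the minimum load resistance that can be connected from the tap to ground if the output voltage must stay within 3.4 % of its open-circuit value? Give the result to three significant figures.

Output resistance R_th = R_top‖R_bot = (4.76 × 47.0)/51.76 = 4.322 kΩ.
The fractional drop is R_th/(R_th + R_L); requiring this ≤ 0.0340 gives R_L ≥ R_th(1/0.0340 − 1) = 4.322 × 28.41 = 123 kΩ.

R_L(min) ≈ 123 kΩ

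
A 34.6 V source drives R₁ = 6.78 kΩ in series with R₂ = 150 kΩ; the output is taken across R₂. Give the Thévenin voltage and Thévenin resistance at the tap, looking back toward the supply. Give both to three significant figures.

V_th = 33.1 V, R_th = 6.49 kΩ

V_th is the open-circuit tap voltage: 34.6 × 150/(6.78 + 150) = 33.1 V.
With the supply zeroed, R₁ and R₂ appear in parallel from the tap: R_th = R₁‖R₂ = (6.78 × 150)/156.8 = 6.49 kΩ.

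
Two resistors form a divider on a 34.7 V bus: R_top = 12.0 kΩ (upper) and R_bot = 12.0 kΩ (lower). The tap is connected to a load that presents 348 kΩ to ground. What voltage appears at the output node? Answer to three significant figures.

V_out ≈ 17.1 V

The load sits in parallel with R_bot: R_bot‖R_L = (12.0 × 348) / (12.0 + 348) = 11.60 kΩ.
V_out = 34.7 × 11.60 / (12.0 + 11.60) = 34.7 × 11.60/23.60 = 17.1 V.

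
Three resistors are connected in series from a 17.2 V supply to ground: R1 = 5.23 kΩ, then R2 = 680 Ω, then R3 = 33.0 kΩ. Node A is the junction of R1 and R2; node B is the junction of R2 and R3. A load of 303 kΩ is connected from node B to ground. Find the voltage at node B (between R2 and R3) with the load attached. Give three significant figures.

At node B, R3 is in parallel with the load: R3‖R_L = 29760 Ω.
Below node A the resistance is R2 + (R3‖R_L) = 30440 Ω, so V_A = 17.2 × 30440/35670 = 14.68 V.
Then V_B = V_A × (R3‖R_L)/(R2 + R3‖R_L) = 14.68 × 29760/30440 = 14.4 V.

V ≈ 14.4 V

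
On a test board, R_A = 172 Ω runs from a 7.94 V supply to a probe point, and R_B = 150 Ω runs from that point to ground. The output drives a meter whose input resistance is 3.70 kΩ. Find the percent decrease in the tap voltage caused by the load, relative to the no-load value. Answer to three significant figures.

2.12 %

The divider's output (Thévenin) resistance is R_A‖R_B = 80.12 Ω.
Fractional drop under load = R_th/(R_th + R_L) = 80.12 / (80.12 + 3700) = 0.02120.
So the output falls by 2.12 %.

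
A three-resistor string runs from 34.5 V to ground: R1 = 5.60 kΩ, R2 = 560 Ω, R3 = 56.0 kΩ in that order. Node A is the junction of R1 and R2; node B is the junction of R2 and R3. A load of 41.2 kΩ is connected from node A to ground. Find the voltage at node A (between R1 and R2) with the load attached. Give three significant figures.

Below node A the series string R2+R3 = 56560 Ω sits in parallel with the 41200 Ω load: 23840 Ω.
V_A = 34.5 × 23840/(5600 + 23840) = 27.9 V.

V ≈ 27.9 V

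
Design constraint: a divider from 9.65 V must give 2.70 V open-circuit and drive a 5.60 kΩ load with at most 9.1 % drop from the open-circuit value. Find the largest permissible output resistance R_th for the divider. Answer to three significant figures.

Loading drop = R_th/(R_th + R_L) ≤ 0.0910, so R_th ≤ R_L · ε/(1−ε) = 5.60 kΩ × 0.0910/0.9090 = 561 Ω.
(Any R1, R2 with R2/(R1+R2) = 0.280 and R1‖R2 ≤ 561 Ω will meet the spec.)

R_th ≤ 561 Ω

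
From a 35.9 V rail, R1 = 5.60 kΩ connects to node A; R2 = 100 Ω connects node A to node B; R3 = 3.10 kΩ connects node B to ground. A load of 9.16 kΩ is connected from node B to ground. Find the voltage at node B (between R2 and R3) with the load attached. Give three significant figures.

At node B, R3 is in parallel with the load: R3‖R_L = 2316 Ω.
Below node A the resistance is R2 + (R3‖R_L) = 2416 Ω, so V_A = 35.9 × 2416/8016 = 10.82 V.
Then V_B = V_A × (R3‖R_L)/(R2 + R3‖R_L) = 10.82 × 2316/2416 = 10.4 V.

V ≈ 10.4 V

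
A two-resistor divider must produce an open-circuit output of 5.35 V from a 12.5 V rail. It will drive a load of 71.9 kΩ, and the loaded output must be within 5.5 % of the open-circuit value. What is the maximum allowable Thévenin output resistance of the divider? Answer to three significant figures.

Loading drop = R_th/(R_th + R_L) ≤ 0.0550, so R_th ≤ R_L · ε/(1−ε) = 71.9 kΩ × 0.0550/0.9450 = 4.18 kΩ.

R_th ≤ 4.18 kΩ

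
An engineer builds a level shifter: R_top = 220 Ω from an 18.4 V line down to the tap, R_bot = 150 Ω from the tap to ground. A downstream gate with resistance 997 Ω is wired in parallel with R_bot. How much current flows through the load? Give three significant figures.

I_L ≈ 6.87 mA

R_bot‖R_L = 130.4 Ω; V_out = 18.4 × 130.4/350.4 = 6.847 V.
I_L = V_out / R_L = 6.847 / 997 Ω = 6.87 mA.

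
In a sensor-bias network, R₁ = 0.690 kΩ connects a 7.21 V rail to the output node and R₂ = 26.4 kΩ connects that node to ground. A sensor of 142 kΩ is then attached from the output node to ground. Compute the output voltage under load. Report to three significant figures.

The load sits in parallel with R₂: R₂‖R_L = (26400 × 142000) / (26400 + 142000) = 22260 Ω.
V_out = 7.21 × 22260 / (690 + 22260) = 7.21 × 22260/22950 = 6.99 V.

V_out ≈ 6.99 V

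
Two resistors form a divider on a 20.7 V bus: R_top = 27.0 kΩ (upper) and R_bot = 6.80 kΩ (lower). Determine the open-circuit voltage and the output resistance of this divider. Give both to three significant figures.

V_th is the open-circuit tap voltage: 20.7 × 6.80/(27.0 + 6.80) = 4.16 V.
With the supply zeroed, R_top and R_bot appear in parallel from the tap: R_th = R_top‖R_bot = (27.0 × 6.80)/33.80 = 5.43 kΩ.

V_th = 4.16 V, R_th = 5.43 kΩ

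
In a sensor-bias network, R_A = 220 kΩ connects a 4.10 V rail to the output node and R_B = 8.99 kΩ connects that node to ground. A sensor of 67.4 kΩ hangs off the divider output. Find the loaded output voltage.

The load sits in parallel with R_B: R_B‖R_L = (8.99 × 67.4) / (8.99 + 67.4) = 7.932 kΩ.
V_out = 4.10 × 7.932 / (220 + 7.932) = 4.10 × 7.932/227.9 = 0.143 V.

V_out ≈ 0.143 V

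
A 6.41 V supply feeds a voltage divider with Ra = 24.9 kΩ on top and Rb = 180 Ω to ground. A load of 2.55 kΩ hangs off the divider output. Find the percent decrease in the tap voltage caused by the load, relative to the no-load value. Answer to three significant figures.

The divider's output (Thévenin) resistance is Ra‖Rb = 178.7 Ω.
Fractional drop under load = R_th/(R_th + R_L) = 178.7 / (178.7 + 2550) = 0.06549.
So the output falls by 6.55 %.

6.55 %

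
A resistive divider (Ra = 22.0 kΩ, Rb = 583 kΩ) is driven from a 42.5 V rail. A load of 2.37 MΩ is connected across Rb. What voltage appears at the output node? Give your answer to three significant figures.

The load sits in parallel with Rb: Rb‖R_L = (583 × 2370) / (583 + 2370) = 467.9 kΩ.
V_out = 42.5 × 467.9 / (22.0 + 467.9) = 42.5 × 467.9/489.9 = 40.6 V.

V_out ≈ 40.6 V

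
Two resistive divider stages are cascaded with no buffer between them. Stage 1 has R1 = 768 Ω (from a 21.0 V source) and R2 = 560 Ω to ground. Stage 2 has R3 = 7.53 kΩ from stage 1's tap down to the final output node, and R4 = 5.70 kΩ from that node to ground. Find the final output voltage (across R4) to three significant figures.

V_out ≈ 3.72 V

Stage 2 presents R3+R4 = 13230 Ω as a load on stage 1's tap.
Stage 1's lower leg becomes R2‖(R3+R4) = 537.3 Ω, so V_mid = 21.0 × 537.3/1305 = 8.644 V.
Stage 2 is itself unloaded: V_out = V_mid × R4/(R3+R4) = 8.644 × 5700/13230 = 3.72 V.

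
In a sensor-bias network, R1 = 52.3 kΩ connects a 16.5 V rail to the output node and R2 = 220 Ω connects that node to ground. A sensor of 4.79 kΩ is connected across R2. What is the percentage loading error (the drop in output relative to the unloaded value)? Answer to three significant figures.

4.37 %

The divider's output (Thévenin) resistance is R1‖R2 = 219.1 Ω.
Fractional drop under load = R_th/(R_th + R_L) = 219.1 / (219.1 + 4790) = 0.04374.
So the output falls by 4.37 %.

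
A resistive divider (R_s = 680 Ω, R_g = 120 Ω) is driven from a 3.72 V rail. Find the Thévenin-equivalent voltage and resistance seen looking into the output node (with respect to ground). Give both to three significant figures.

V_th = 0.558 V, R_th = 102 Ω

V_th is the open-circuit tap voltage: 3.72 × 120/(680 + 120) = 0.558 V.
With the supply zeroed, R_s and R_g appear in parallel from the tap: R_th = R_s‖R_g = (680 × 120)/800.0 = 102 Ω.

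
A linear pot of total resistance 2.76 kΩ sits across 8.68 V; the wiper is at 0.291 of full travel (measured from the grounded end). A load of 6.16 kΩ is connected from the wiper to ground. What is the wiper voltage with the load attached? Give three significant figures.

The wiper splits the pot into (1−α)R = 1957 Ω above and αR = 803.2 Ω below.
Lower section ‖ load = 710.5 Ω.
V_wiper = 8.68 × 710.5/(1957 + 710.5) = 2.31 V.

V ≈ 2.31 V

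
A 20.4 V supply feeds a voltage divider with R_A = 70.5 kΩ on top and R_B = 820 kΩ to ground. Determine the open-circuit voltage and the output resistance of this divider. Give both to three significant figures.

V_th is the open-circuit tap voltage: 20.4 × 820/(70.5 + 820) = 18.8 V.
With the supply zeroed, R_A and R_B appear in parallel from the tap: R_th = R_A‖R_B = (70.5 × 820)/890.5 = 64.9 kΩ.

V_th = 18.8 V, R_th = 64.9 kΩ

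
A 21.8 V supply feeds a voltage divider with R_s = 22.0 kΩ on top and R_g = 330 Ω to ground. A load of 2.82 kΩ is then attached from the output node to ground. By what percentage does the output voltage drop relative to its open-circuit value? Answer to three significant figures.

Unloaded V = 21.8 × 330/22330 = 0.32217 V.
Loaded: R_g‖R_L = 295.4 Ω, giving V = 21.8 × 295.4/22300 = 0.28886 V.
Drop = (0.32217 − 0.28886) / 0.32217 = 10.3 %.

10.3 %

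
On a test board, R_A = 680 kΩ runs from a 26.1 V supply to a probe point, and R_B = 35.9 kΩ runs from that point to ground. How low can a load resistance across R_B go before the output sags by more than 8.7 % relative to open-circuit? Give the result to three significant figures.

Output resistance R_th = R_A‖R_B = (680 × 35.9)/715.9 = 34.10 kΩ.
The fractional drop is R_th/(R_th + R_L); requiring this ≤ 0.0870 gives R_L ≥ R_th(1/0.0870 − 1) = 34.10 × 10.49 = 358 kΩ.

R_L(min) ≈ 358 kΩ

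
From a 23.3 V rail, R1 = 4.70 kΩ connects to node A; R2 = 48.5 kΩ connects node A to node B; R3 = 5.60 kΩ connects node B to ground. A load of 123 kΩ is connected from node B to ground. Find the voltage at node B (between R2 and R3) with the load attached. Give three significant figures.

At node B, R3 is in parallel with the load: R3‖R_L = 5.356 kΩ.
Below node A the resistance is R2 + (R3‖R_L) = 53.86 kΩ, so V_A = 23.3 × 53.86/58.56 = 21.43 V.
Then V_B = V_A × (R3‖R_L)/(R2 + R3‖R_L) = 21.43 × 5.356/53.86 = 2.13 V.

V ≈ 2.13 V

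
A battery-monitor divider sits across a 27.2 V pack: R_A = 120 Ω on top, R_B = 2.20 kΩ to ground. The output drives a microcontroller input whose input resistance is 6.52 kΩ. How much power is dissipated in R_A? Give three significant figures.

P ≈ 28.5 mW

Total resistance from the source is R_A + (R_B‖R_L) = 1765 Ω, so I = 27.2/1765 Ω = 15.41 mA.
P = I²·R_A = (15.41 mA)² × 120 Ω = 28.5 mW.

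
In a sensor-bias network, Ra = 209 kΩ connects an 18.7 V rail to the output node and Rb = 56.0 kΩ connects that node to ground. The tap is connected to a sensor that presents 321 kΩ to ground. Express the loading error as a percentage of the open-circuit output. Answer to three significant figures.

Unloaded V = 18.7 × 56.0/265.0 = 3.9517 V.
Loaded: Rb‖R_L = 47.68 kΩ, giving V = 18.7 × 47.68/256.7 = 3.4737 V.
Drop = (3.9517 − 3.4737) / 3.9517 = 12.1 %.

12.1 %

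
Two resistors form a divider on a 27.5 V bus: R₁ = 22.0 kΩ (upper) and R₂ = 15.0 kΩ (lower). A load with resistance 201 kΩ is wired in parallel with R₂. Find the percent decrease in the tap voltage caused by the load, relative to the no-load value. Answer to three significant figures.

The divider's output (Thévenin) resistance is R₁‖R₂ = 8.919 kΩ.
Fractional drop under load = R_th/(R_th + R_L) = 8.919 / (8.919 + 201) = 0.04249.
So the output falls by 4.25 %.

4.25 %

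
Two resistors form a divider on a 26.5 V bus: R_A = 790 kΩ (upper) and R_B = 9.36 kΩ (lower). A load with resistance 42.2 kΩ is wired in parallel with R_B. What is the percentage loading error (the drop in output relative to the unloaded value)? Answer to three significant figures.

Unloaded V = 26.5 × 9.36/799.4 = 0.3103 V.
Loaded: R_B‖R_L = 7.661 kΩ, giving V = 26.5 × 7.661/797.7 = 0.2545 V.
Drop = (0.3103 − 0.2545) / 0.3103 = 18.0 %.

18.0 %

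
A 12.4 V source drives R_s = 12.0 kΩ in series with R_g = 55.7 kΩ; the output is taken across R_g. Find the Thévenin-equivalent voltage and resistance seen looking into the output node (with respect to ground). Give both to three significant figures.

V_th is the open-circuit tap voltage: 12.4 × 55.7/(12.0 + 55.7) = 10.2 V.
With the supply zeroed, R_s and R_g appear in parallel from the tap: R_th = R_s‖R_g = (12.0 × 55.7)/67.70 = 9.87 kΩ.

V_th = 10.2 V, R_th = 9.87 kΩ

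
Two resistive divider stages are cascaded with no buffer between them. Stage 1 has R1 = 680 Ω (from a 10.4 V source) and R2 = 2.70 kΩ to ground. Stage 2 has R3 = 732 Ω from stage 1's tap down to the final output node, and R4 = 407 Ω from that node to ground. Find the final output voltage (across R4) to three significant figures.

V_out ≈ 2.01 V

Stage 2 presents R3+R4 = 1139 Ω as a load on stage 1's tap.
Stage 1's lower leg becomes R2‖(R3+R4) = 801.1 Ω, so V_mid = 10.4 × 801.1/1481 = 5.625 V.
Stage 2 is itself unloaded: V_out = V_mid × R4/(R3+R4) = 5.625 × 407/1139 = 2.01 V.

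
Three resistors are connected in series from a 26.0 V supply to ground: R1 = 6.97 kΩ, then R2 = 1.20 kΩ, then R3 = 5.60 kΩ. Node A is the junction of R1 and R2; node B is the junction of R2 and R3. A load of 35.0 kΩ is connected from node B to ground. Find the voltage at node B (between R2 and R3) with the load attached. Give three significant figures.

At node B, R3 is in parallel with the load: R3‖R_L = 4.828 kΩ.
Below node A the resistance is R2 + (R3‖R_L) = 6.028 kΩ, so V_A = 26.0 × 6.028/13.00 = 12.06 V.
Then V_B = V_A × (R3‖R_L)/(R2 + R3‖R_L) = 12.06 × 4.828/6.028 = 9.66 V.

V ≈ 9.66 V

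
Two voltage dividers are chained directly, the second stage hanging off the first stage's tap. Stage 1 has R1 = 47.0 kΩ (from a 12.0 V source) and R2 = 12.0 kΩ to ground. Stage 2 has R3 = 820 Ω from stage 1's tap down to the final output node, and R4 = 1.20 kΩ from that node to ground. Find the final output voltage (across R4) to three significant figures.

Stage 2 presents R3+R4 = 2020 Ω as a load on stage 1's tap.
Stage 1's lower leg becomes R2‖(R3+R4) = 1729 Ω, so V_mid = 12.0 × 1729/48730 = 0.4258 V.
Stage 2 is itself unloaded: V_out = V_mid × R4/(R3+R4) = 0.4258 × 1200/2020 = 0.253 V.

V_out ≈ 0.253 V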